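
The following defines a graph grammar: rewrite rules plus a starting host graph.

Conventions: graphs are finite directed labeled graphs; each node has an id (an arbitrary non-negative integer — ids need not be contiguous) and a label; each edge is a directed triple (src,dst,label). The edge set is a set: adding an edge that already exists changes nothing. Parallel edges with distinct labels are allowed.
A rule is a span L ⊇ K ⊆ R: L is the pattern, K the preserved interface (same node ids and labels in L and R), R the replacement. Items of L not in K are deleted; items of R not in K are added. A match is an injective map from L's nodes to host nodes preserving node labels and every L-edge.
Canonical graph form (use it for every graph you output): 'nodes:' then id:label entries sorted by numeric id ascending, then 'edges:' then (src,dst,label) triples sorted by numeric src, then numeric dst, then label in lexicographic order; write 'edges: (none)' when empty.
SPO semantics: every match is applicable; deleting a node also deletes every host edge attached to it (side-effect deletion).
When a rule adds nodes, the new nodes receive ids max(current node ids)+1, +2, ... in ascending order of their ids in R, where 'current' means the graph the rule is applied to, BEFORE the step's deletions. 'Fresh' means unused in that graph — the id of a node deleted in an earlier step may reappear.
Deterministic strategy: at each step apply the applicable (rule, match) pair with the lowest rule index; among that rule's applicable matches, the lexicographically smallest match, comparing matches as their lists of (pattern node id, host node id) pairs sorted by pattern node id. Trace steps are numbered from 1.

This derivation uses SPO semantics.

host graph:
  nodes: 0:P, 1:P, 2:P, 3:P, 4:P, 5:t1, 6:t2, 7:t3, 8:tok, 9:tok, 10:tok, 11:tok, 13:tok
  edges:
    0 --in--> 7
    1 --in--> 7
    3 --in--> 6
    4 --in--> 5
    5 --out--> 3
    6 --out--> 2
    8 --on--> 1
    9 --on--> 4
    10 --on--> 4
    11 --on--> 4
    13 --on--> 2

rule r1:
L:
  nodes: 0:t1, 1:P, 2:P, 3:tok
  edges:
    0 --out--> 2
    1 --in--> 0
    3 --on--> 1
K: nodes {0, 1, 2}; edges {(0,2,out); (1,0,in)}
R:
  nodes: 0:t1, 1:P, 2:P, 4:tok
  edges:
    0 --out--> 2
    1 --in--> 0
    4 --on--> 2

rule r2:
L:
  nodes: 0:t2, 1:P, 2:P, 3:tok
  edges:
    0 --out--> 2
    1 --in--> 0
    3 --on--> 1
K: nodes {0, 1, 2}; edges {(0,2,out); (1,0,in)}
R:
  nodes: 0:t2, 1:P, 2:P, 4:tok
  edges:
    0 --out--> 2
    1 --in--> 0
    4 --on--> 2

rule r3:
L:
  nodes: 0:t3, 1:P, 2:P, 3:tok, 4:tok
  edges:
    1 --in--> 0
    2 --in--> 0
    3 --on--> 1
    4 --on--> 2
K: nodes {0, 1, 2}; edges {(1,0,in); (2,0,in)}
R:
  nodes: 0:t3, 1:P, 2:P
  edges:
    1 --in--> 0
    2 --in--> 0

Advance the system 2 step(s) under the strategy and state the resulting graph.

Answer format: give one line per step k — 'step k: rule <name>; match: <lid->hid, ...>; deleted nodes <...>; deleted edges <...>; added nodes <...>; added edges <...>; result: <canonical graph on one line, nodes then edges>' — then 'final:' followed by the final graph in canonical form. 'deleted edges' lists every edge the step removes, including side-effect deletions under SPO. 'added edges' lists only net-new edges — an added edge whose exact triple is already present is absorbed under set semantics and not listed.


step 1: rule r1; match: 0->5, 1->4, 2->3, 3->9; deleted nodes 9; deleted edges (9,4,on); added nodes 14; added edges (14,3,on); result: nodes: 0:P, 1:P, 2:P, 3:P, 4:P, 5:t1, 6:t2, 7:t3, 8:tok, 10:tok, 11:tok, 13:tok, 14:tok edges: (0,7,in); (1,7,in); (3,6,in); (4,5,in); (5,3,out); (6,2,out); (8,1,on); (10,4,on); (11,4,on); (13,2,on); (14,3,on)
step 2: rule r1; match: 0->5, 1->4, 2->3, 3->10; deleted nodes 10; deleted edges (10,4,on); added nodes 15; added edges (15,3,on); result: nodes: 0:P, 1:P, 2:P, 3:P, 4:P, 5:t1, 6:t2, 7:t3, 8:tok, 11:tok, 13:tok, 14:tok, 15:tok edges: (0,7,in); (1,7,in); (3,6,in); (4,5,in); (5,3,out); (6,2,out); (8,1,on); (11,4,on); (13,2,on); (14,3,on); (15,3,on)
final:
nodes: 0:P, 1:P, 2:P, 3:P, 4:P, 5:t1, 6:t2, 7:t3, 8:tok, 11:tok, 13:tok, 14:tok, 15:tok
edges: (0,7,in); (1,7,in); (3,6,in); (4,5,in); (5,3,out); (6,2,out); (8,1,on); (11,4,on); (13,2,on); (14,3,on); (15,3,on)


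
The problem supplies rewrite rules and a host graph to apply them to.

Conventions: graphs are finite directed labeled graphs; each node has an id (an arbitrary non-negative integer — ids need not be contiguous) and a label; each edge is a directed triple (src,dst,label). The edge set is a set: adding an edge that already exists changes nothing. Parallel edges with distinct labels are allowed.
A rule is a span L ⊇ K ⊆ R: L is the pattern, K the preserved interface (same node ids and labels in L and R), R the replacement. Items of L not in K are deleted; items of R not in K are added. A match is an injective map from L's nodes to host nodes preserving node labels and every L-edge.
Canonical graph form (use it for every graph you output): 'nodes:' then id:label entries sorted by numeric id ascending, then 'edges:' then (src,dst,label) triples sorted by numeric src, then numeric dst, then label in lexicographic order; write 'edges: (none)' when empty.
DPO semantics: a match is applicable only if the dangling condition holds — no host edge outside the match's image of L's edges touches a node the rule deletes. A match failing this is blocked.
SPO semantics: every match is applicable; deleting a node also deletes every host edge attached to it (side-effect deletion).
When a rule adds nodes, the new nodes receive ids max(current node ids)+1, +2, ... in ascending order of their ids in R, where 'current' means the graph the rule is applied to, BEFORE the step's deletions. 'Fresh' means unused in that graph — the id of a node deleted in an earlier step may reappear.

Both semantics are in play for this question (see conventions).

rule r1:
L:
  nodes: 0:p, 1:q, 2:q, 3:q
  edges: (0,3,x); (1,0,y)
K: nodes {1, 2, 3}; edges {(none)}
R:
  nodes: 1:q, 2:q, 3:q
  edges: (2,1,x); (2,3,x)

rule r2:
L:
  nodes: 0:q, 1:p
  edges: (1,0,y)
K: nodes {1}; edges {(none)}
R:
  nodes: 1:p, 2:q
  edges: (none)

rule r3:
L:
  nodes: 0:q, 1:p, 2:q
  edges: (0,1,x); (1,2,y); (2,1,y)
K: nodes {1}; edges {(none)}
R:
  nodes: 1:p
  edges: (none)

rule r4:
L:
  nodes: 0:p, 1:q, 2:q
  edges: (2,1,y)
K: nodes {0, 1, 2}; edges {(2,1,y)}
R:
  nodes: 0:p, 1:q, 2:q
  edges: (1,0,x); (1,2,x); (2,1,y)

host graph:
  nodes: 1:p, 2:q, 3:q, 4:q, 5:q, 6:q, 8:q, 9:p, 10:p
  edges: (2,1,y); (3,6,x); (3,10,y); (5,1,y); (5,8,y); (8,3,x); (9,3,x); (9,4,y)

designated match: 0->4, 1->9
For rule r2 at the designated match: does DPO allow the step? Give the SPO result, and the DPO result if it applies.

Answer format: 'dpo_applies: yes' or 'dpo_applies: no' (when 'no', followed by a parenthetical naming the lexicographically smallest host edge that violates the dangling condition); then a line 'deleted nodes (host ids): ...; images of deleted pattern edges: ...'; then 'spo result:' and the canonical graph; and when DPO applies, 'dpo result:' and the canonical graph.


dpo_applies: yes
deleted nodes (host ids): 4; images of deleted pattern edges: (9,4,y)
spo result:
nodes: 1:p, 2:q, 3:q, 5:q, 6:q, 8:q, 9:p, 10:p, 11:q
edges: (2,1,y); (3,6,x); (3,10,y); (5,1,y); (5,8,y); (8,3,x); (9,3,x)
dpo result:
nodes: 1:p, 2:q, 3:q, 5:q, 6:q, 8:q, 9:p, 10:p, 11:q
edges: (2,1,y); (3,6,x); (3,10,y); (5,1,y); (5,8,y); (8,3,x); (9,3,x)


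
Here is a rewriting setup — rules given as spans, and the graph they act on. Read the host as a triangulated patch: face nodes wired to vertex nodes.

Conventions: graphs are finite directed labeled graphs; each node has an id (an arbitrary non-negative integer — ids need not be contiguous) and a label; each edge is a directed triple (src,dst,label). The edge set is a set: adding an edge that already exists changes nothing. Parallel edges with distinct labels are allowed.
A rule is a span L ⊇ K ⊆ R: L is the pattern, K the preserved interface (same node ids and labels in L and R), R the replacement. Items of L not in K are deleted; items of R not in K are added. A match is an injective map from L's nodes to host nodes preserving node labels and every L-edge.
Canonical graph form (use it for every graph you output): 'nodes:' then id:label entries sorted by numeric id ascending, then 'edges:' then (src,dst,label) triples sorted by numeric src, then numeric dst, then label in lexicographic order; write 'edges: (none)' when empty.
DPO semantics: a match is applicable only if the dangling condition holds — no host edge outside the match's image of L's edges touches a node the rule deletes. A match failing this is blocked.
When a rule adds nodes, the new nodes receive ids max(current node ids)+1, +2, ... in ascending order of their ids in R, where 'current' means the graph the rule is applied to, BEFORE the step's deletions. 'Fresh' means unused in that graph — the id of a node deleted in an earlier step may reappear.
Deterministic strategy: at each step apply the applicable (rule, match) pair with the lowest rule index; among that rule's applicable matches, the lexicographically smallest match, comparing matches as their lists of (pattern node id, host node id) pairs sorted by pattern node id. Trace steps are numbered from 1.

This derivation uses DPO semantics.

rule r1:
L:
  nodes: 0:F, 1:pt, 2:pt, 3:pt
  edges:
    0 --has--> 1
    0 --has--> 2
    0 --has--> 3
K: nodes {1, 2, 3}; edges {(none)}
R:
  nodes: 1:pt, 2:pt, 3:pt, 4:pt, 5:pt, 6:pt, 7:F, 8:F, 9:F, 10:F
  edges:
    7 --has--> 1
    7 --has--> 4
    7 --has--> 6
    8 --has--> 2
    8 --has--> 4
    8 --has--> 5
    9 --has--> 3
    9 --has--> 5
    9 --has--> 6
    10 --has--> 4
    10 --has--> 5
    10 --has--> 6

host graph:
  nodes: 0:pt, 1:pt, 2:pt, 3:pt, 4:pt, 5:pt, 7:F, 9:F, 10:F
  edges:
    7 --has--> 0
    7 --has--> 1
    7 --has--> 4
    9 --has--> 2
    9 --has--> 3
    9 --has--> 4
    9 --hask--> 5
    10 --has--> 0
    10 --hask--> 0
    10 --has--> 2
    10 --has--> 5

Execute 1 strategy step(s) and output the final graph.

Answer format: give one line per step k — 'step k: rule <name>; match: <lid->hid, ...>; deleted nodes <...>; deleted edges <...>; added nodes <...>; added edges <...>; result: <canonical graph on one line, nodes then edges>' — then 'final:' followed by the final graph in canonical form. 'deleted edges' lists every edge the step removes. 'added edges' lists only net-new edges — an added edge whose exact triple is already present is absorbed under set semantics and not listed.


step 1: rule r1; match: 0->7, 1->0, 2->1, 3->4; deleted nodes 7; deleted edges (7,0,has); (7,1,has); (7,4,has); added nodes 11, 12, 13, 14, 15, 16, 17; added edges (14,0,has); (14,11,has); (14,13,has); (15,1,has); (15,11,has); (15,12,has); (16,4,has); (16,12,has); (16,13,has); (17,11,has); (17,12,has); (17,13,has); result: nodes: 0:pt, 1:pt, 2:pt, 3:pt, 4:pt, 5:pt, 9:F, 10:F, 11:pt, 12:pt, 13:pt, 14:F, 15:F, 16:F, 17:F edges: (9,2,has); (9,3,has); (9,4,has); (9,5,hask); (10,0,has); (10,0,hask); (10,2,has); (10,5,has); (14,0,has); (14,11,has); (14,13,has); (15,1,has); (15,11,has); (15,12,has); (16,4,has); (16,12,has); (16,13,has); (17,11,has); (17,12,has); (17,13,has)
final:
nodes: 0:pt, 1:pt, 2:pt, 3:pt, 4:pt, 5:pt, 9:F, 10:F, 11:pt, 12:pt, 13:pt, 14:F, 15:F, 16:F, 17:F
edges: (9,2,has); (9,3,has); (9,4,has); (9,5,hask); (10,0,has); (10,0,hask); (10,2,has); (10,5,has); (14,0,has); (14,11,has); (14,13,has); (15,1,has); (15,11,has); (15,12,has); (16,4,has); (16,12,has); (16,13,has); (17,11,has); (17,12,has); (17,13,has)


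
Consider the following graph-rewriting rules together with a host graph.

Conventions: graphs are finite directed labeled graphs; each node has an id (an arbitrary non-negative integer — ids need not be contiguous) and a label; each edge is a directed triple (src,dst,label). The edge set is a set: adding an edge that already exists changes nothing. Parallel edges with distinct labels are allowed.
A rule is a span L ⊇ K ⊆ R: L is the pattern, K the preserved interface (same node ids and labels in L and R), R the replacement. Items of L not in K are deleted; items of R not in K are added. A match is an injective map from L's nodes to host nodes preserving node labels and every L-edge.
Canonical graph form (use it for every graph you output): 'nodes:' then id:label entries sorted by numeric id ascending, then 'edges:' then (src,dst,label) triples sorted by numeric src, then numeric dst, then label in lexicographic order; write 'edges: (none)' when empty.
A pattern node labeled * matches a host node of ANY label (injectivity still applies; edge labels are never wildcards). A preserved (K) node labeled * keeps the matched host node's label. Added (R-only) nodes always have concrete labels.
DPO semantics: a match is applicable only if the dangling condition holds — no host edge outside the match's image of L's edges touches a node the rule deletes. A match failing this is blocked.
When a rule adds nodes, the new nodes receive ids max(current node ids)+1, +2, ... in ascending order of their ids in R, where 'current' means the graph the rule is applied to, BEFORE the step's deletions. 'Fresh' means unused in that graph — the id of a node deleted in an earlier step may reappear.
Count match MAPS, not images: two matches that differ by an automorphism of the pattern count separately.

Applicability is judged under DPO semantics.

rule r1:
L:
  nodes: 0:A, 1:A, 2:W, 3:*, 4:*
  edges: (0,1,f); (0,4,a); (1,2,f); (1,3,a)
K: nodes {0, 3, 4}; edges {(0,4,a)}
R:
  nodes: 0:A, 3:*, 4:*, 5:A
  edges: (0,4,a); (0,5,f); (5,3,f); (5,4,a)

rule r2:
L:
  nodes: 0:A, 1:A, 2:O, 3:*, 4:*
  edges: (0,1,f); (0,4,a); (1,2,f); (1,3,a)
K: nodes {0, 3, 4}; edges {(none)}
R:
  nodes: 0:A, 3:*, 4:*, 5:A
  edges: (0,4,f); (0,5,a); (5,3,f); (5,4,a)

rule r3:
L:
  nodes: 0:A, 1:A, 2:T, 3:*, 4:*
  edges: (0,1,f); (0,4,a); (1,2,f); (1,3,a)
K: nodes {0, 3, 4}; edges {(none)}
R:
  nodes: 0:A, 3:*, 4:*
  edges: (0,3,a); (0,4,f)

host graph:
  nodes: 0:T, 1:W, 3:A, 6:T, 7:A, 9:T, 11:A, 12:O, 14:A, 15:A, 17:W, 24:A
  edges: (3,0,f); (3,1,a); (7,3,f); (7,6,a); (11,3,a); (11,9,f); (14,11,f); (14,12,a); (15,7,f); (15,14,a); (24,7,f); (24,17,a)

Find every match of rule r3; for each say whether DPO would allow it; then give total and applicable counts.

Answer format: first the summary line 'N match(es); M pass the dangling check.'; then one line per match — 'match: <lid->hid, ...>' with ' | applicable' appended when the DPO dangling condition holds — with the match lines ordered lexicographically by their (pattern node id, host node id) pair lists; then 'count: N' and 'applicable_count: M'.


2 match(es); 1 pass the dangling check.
match: 0->7, 1->3, 2->0, 3->1, 4->6
match: 0->14, 1->11, 2->9, 3->3, 4->12 | applicable
count: 2
applicable_count: 1


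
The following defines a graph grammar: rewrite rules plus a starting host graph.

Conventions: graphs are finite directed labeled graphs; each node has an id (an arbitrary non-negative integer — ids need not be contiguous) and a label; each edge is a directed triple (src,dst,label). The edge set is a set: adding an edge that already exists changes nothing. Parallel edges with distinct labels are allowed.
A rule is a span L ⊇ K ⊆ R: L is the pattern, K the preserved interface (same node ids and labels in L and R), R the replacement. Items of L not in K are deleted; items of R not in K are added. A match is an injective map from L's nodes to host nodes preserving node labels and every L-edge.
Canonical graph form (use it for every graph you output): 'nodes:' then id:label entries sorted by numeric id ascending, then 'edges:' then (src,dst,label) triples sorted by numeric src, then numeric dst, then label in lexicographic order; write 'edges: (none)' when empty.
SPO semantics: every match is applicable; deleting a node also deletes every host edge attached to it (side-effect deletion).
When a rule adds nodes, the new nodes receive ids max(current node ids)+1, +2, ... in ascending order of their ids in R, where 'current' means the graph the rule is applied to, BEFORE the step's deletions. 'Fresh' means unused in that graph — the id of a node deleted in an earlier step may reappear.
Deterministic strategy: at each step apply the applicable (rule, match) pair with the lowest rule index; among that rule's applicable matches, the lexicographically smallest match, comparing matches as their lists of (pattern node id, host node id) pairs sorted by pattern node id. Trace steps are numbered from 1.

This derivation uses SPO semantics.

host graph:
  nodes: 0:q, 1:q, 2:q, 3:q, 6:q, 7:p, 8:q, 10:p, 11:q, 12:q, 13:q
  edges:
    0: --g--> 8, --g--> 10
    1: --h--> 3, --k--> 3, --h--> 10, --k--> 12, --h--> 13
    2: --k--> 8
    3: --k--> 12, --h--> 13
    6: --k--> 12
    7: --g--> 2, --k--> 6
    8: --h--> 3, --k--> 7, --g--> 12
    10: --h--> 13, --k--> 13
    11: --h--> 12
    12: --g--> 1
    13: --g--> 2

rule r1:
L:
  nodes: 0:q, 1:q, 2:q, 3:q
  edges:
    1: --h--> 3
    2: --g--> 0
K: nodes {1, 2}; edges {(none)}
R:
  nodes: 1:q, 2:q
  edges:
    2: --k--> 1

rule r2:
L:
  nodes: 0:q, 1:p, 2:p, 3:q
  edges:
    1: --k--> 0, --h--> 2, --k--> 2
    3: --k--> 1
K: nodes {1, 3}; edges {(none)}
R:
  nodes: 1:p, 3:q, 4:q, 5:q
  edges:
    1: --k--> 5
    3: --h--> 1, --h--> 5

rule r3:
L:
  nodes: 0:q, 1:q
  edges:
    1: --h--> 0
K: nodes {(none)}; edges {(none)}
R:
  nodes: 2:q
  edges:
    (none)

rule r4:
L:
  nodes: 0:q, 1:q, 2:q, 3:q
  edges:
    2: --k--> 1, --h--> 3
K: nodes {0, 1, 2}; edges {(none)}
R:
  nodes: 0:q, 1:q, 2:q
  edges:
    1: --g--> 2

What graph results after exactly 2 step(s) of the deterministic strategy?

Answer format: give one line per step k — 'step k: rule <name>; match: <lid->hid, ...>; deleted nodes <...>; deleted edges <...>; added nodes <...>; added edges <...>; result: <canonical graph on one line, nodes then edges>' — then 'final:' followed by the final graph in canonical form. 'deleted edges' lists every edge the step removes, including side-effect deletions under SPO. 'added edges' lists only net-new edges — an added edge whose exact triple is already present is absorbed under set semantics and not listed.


step 1: rule r1; match: 0->1, 1->3, 2->12, 3->13; deleted nodes 1, 13; deleted edges (1,3,h); (1,3,k); (1,10,h); (1,12,k); (1,13,h); (3,13,h); (10,13,h); (10,13,k); (12,1,g); (13,2,g); added nodes (none); added edges (12,3,k); result: nodes: 0:q, 2:q, 3:q, 6:q, 7:p, 8:q, 10:p, 11:q, 12:q edges: (0,8,g); (0,10,g); (2,8,k); (3,12,k); (6,12,k); (7,2,g); (7,6,k); (8,3,h); (8,7,k); (8,12,g); (11,12,h); (12,3,k)
step 2: rule r1; match: 0->8, 1->11, 2->0, 3->12; deleted nodes 8, 12; deleted edges (0,8,g); (2,8,k); (3,12,k); (6,12,k); (8,3,h); (8,7,k); (8,12,g); (11,12,h); (12,3,k); added nodes (none); added edges (0,11,k); result: nodes: 0:q, 2:q, 3:q, 6:q, 7:p, 10:p, 11:q edges: (0,10,g); (0,11,k); (7,2,g); (7,6,k)
final:
nodes: 0:q, 2:q, 3:q, 6:q, 7:p, 10:p, 11:q
edges: (0,10,g); (0,11,k); (7,2,g); (7,6,k)


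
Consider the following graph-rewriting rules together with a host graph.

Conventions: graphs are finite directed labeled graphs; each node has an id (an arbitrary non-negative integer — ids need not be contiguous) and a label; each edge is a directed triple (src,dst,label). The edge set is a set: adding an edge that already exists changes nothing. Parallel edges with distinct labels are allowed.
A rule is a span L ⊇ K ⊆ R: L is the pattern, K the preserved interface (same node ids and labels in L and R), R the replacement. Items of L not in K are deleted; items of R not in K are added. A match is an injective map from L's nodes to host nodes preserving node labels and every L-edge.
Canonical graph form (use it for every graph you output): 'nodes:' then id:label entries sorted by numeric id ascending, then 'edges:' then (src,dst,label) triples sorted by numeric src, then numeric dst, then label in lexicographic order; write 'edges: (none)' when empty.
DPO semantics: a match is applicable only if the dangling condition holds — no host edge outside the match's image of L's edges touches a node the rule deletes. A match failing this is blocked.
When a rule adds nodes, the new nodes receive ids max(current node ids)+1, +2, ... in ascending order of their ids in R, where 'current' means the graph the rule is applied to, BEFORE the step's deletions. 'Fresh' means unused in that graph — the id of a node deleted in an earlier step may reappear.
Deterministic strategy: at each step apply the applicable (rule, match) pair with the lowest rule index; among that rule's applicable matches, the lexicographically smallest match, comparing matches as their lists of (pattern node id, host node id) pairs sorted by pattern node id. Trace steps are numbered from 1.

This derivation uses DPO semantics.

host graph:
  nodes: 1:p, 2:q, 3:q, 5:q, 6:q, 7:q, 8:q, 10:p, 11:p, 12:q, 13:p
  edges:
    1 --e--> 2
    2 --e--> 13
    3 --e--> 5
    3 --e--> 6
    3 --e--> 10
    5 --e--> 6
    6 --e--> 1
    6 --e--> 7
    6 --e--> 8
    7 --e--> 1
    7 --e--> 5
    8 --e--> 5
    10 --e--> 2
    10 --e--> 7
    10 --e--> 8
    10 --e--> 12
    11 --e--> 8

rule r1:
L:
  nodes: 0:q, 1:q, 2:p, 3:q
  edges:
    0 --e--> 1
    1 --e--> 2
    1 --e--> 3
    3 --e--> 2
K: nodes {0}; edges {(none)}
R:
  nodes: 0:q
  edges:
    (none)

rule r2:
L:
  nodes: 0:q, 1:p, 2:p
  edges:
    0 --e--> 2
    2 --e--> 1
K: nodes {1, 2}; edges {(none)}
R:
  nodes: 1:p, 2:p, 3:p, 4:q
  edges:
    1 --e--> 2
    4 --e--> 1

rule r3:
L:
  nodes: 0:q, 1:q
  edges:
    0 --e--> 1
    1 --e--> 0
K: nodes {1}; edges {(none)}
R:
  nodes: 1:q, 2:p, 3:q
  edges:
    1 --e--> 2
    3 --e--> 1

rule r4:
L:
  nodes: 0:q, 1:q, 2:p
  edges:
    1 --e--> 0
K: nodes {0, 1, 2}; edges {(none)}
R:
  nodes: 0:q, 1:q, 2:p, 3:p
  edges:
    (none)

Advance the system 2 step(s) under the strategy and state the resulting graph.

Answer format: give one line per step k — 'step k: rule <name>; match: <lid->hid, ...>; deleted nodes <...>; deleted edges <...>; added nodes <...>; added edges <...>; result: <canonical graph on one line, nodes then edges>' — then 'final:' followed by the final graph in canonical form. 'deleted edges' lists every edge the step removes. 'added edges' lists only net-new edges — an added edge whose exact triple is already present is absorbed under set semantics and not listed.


step 1: rule r4; match: 0->5, 1->3, 2->1; deleted nodes (none); deleted edges (3,5,e); added nodes 14; added edges (none); result: nodes: 1:p, 2:q, 3:q, 5:q, 6:q, 7:q, 8:q, 10:p, 11:p, 12:q, 13:p, 14:p edges: (1,2,e); (2,13,e); (3,6,e); (3,10,e); (5,6,e); (6,1,e); (6,7,e); (6,8,e); (7,1,e); (7,5,e); (8,5,e); (10,2,e); (10,7,e); (10,8,e); (10,12,e); (11,8,e)
step 2: rule r4; match: 0->5, 1->7, 2->1; deleted nodes (none); deleted edges (7,5,e); added nodes 15; added edges (none); result: nodes: 1:p, 2:q, 3:q, 5:q, 6:q, 7:q, 8:q, 10:p, 11:p, 12:q, 13:p, 14:p, 15:p edges: (1,2,e); (2,13,e); (3,6,e); (3,10,e); (5,6,e); (6,1,e); (6,7,e); (6,8,e); (7,1,e); (8,5,e); (10,2,e); (10,7,e); (10,8,e); (10,12,e); (11,8,e)
final:
nodes: 1:p, 2:q, 3:q, 5:q, 6:q, 7:q, 8:q, 10:p, 11:p, 12:q, 13:p, 14:p, 15:p
edges: (1,2,e); (2,13,e); (3,6,e); (3,10,e); (5,6,e); (6,1,e); (6,7,e); (6,8,e); (7,1,e); (8,5,e); (10,2,e); (10,7,e); (10,8,e); (10,12,e); (11,8,e)


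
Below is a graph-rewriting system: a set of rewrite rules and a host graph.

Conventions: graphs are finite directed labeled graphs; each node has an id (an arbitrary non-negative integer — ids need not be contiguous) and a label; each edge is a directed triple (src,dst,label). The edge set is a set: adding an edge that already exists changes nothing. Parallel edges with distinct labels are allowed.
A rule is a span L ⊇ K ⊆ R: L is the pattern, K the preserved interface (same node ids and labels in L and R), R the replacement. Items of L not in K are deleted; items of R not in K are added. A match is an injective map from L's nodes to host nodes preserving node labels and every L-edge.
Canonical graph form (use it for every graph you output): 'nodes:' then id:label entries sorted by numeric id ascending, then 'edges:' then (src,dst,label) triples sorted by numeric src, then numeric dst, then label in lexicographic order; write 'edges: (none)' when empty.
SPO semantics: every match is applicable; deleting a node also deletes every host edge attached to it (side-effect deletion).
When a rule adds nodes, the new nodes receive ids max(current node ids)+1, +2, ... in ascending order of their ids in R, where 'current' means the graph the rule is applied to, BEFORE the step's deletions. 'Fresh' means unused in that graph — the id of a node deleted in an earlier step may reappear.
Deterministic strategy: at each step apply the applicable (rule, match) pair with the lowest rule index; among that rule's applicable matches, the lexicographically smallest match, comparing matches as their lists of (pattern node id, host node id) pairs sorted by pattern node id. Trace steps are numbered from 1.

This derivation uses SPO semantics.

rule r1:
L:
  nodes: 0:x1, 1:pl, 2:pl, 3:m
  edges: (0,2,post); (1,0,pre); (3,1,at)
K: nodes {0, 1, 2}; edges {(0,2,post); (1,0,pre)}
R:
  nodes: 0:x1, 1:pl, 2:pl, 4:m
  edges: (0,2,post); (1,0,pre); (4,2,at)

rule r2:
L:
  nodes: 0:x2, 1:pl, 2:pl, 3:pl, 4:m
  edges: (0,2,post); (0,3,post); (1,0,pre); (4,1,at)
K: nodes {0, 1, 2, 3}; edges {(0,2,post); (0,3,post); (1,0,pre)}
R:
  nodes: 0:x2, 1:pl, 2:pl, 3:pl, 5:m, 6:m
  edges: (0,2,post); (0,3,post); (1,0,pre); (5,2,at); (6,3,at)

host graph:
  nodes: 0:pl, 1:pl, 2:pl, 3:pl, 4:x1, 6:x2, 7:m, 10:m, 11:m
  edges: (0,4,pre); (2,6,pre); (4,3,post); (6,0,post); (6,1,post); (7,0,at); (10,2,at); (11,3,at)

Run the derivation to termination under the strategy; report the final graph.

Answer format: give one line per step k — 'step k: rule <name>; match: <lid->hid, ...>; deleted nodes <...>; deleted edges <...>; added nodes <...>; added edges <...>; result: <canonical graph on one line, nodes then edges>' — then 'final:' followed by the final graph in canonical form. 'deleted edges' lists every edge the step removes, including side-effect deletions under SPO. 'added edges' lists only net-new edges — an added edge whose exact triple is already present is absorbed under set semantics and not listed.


step 1: rule r1; match: 0->4, 1->0, 2->3, 3->7; deleted nodes 7; deleted edges (7,0,at); added nodes 12; added edges (12,3,at); result: nodes: 0:pl, 1:pl, 2:pl, 3:pl, 4:x1, 6:x2, 10:m, 11:m, 12:m edges: (0,4,pre); (2,6,pre); (4,3,post); (6,0,post); (6,1,post); (10,2,at); (11,3,at); (12,3,at)
step 2: rule r2; match: 0->6, 1->2, 2->0, 3->1, 4->10; deleted nodes 10; deleted edges (10,2,at); added nodes 13, 14; added edges (13,0,at); (14,1,at); result: nodes: 0:pl, 1:pl, 2:pl, 3:pl, 4:x1, 6:x2, 11:m, 12:m, 13:m, 14:m edges: (0,4,pre); (2,6,pre); (4,3,post); (6,0,post); (6,1,post); (11,3,at); (12,3,at); (13,0,at); (14,1,at)
step 3: rule r1; match: 0->4, 1->0, 2->3, 3->13; deleted nodes 13; deleted edges (13,0,at); added nodes 15; added edges (15,3,at); result: nodes: 0:pl, 1:pl, 2:pl, 3:pl, 4:x1, 6:x2, 11:m, 12:m, 14:m, 15:m edges: (0,4,pre); (2,6,pre); (4,3,post); (6,0,post); (6,1,post); (11,3,at); (12,3,at); (14,1,at); (15,3,at)
final:
nodes: 0:pl, 1:pl, 2:pl, 3:pl, 4:x1, 6:x2, 11:m, 12:m, 14:m, 15:m
edges: (0,4,pre); (2,6,pre); (4,3,post); (6,0,post); (6,1,post); (11,3,at); (12,3,at); (14,1,at); (15,3,at)


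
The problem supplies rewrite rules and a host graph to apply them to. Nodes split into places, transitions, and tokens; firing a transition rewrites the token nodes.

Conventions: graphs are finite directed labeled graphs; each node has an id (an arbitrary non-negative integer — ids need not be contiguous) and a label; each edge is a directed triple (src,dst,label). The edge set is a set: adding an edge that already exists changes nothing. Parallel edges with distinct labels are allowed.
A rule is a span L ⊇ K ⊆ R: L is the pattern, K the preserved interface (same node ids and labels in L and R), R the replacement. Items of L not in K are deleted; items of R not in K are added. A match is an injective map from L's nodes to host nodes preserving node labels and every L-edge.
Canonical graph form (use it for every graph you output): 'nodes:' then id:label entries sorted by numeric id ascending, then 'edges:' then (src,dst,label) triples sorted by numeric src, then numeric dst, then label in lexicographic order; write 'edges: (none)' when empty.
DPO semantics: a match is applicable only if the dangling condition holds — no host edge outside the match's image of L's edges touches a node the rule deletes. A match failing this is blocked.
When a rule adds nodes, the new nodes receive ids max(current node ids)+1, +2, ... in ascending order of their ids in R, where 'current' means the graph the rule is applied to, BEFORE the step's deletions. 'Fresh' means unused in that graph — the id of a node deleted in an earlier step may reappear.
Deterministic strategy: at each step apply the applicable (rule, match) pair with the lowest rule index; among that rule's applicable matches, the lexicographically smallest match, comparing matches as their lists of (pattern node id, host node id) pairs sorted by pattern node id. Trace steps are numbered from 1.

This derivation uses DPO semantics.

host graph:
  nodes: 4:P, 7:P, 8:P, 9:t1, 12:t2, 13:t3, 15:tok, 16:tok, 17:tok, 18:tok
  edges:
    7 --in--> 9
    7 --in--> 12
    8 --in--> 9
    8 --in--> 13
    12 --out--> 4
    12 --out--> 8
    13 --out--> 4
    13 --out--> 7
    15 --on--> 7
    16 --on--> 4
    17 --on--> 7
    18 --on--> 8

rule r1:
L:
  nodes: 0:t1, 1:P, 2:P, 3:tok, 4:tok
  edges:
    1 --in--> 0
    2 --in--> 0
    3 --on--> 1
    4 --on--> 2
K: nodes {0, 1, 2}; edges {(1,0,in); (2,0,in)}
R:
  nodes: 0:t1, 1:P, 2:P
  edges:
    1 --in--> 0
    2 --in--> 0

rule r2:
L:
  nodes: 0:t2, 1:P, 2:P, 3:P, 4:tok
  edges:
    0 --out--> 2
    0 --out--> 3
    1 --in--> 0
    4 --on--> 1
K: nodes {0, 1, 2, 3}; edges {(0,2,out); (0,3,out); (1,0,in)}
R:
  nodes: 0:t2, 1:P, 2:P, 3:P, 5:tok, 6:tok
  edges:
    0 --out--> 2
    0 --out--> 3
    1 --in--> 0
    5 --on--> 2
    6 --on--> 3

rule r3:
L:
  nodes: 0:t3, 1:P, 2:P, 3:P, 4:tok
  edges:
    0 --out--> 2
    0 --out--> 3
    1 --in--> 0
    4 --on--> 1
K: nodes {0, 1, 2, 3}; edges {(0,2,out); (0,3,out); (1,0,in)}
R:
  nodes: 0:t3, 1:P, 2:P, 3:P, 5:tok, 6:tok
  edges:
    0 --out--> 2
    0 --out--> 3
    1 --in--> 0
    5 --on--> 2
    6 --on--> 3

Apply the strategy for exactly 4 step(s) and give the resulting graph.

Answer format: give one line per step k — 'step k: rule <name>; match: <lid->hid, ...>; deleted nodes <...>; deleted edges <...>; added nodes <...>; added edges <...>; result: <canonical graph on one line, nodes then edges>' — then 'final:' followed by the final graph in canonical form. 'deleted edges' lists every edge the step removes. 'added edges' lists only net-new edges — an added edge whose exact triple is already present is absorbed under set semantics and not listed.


step 1: rule r1; match: 0->9, 1->7, 2->8, 3->15, 4->18; deleted nodes 15, 18; deleted edges (15,7,on); (18,8,on); added nodes (none); added edges (none); result: nodes: 4:P, 7:P, 8:P, 9:t1, 12:t2, 13:t3, 16:tok, 17:tok edges: (7,9,in); (7,12,in); (8,9,in); (8,13,in); (12,4,out); (12,8,out); (13,4,out); (13,7,out); (16,4,on); (17,7,on)
step 2: rule r2; match: 0->12, 1->7, 2->4, 3->8, 4->17; deleted nodes 17; deleted edges (17,7,on); added nodes 18, 19; added edges (18,4,on); (19,8,on); result: nodes: 4:P, 7:P, 8:P, 9:t1, 12:t2, 13:t3, 16:tok, 18:tok, 19:tok edges: (7,9,in); (7,12,in); (8,9,in); (8,13,in); (12,4,out); (12,8,out); (13,4,out); (13,7,out); (16,4,on); (18,4,on); (19,8,on)
step 3: rule r3; match: 0->13, 1->8, 2->4, 3->7, 4->19; deleted nodes 19; deleted edges (19,8,on); added nodes 20, 21; added edges (20,4,on); (21,7,on); result: nodes: 4:P, 7:P, 8:P, 9:t1, 12:t2, 13:t3, 16:tok, 18:tok, 20:tok, 21:tok edges: (7,9,in); (7,12,in); (8,9,in); (8,13,in); (12,4,out); (12,8,out); (13,4,out); (13,7,out); (16,4,on); (18,4,on); (20,4,on); (21,7,on)
step 4: rule r2; match: 0->12, 1->7, 2->4, 3->8, 4->21; deleted nodes 21; deleted edges (21,7,on); added nodes 22, 23; added edges (22,4,on); (23,8,on); result: nodes: 4:P, 7:P, 8:P, 9:t1, 12:t2, 13:t3, 16:tok, 18:tok, 20:tok, 22:tok, 23:tok edges: (7,9,in); (7,12,in); (8,9,in); (8,13,in); (12,4,out); (12,8,out); (13,4,out); (13,7,out); (16,4,on); (18,4,on); (20,4,on); (22,4,on); (23,8,on)
final:
nodes: 4:P, 7:P, 8:P, 9:t1, 12:t2, 13:t3, 16:tok, 18:tok, 20:tok, 22:tok, 23:tok
edges: (7,9,in); (7,12,in); (8,9,in); (8,13,in); (12,4,out); (12,8,out); (13,4,out); (13,7,out); (16,4,on); (18,4,on); (20,4,on); (22,4,on); (23,8,on)


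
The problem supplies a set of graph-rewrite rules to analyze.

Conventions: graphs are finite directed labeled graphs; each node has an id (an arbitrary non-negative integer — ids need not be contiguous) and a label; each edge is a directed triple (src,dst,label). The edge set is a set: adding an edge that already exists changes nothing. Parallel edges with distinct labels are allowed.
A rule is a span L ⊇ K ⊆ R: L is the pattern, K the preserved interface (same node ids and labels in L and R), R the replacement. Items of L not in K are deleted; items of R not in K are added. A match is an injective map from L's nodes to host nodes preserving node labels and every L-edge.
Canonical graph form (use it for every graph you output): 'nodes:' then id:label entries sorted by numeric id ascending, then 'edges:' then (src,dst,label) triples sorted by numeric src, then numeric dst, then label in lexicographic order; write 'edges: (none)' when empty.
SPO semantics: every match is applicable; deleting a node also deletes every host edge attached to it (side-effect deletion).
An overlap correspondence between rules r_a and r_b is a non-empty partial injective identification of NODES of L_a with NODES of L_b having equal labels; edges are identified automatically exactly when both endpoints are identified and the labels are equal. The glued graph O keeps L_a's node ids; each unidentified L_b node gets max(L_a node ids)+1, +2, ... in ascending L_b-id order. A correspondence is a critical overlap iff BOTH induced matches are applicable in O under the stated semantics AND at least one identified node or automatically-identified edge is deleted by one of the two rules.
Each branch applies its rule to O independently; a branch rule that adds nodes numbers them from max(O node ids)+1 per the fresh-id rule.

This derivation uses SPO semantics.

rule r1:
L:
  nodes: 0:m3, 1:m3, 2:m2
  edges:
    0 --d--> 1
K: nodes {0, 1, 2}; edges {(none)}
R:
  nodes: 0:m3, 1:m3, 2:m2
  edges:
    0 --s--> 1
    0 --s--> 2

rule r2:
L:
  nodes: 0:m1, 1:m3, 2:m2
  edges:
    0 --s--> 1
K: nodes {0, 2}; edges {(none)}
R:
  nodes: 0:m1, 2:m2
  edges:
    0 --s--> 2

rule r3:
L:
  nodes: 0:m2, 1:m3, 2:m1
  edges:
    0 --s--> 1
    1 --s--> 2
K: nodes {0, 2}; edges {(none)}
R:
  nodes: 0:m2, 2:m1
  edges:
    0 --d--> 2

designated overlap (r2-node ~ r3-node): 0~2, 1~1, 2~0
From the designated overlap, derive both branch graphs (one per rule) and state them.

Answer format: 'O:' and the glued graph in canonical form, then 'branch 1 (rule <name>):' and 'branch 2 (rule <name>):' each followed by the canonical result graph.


O:
nodes: 0:m1, 1:m3, 2:m2
edges: (0,1,s); (1,0,s); (2,1,s)
branch 1 (rule r2):
nodes: 0:m1, 2:m2
edges: (0,2,s)
branch 2 (rule r3):
nodes: 0:m1, 2:m2
edges: (2,0,d)


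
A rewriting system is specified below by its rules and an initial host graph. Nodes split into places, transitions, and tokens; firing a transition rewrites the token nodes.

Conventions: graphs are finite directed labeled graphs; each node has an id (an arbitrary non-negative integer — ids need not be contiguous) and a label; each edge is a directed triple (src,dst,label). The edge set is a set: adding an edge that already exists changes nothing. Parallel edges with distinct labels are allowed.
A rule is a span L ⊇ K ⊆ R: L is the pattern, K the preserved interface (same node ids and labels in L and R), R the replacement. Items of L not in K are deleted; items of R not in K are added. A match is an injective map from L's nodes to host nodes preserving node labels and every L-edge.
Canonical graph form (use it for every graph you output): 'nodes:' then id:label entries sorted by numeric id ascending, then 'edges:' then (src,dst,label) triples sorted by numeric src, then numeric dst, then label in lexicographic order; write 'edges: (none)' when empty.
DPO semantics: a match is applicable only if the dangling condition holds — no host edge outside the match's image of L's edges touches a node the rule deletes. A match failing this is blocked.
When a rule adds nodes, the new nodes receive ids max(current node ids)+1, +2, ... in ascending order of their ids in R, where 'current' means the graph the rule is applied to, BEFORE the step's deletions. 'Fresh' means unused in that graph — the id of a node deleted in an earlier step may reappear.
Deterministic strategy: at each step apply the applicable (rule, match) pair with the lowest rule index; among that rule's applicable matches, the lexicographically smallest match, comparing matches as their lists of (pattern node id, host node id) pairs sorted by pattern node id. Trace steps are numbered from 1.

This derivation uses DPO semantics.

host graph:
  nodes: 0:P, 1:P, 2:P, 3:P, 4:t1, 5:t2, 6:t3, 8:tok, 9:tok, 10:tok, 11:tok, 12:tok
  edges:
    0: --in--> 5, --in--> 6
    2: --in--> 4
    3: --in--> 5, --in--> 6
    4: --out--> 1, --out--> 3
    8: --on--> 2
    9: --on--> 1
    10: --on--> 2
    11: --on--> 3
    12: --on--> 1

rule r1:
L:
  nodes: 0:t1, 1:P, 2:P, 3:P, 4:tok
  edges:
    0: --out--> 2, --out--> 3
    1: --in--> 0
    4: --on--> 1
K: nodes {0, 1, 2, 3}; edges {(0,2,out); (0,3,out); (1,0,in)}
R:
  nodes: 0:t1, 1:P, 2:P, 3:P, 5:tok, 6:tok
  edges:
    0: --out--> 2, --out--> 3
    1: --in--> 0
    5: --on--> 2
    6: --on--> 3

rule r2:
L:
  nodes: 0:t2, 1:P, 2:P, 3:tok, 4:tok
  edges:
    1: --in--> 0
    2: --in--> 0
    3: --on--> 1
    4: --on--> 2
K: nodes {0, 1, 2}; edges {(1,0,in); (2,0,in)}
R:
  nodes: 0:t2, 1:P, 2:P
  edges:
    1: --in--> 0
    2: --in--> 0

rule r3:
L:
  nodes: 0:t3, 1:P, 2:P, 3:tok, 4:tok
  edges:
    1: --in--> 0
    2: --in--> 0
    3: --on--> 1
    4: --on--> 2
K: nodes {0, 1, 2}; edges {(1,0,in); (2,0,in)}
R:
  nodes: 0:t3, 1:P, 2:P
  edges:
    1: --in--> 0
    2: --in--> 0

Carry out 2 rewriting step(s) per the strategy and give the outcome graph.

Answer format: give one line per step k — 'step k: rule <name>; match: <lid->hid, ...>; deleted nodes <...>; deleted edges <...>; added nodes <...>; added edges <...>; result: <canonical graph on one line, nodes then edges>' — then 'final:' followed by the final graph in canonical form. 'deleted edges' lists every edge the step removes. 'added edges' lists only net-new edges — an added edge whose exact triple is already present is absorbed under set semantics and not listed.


step 1: rule r1; match: 0->4, 1->2, 2->1, 3->3, 4->8; deleted nodes 8; deleted edges (8,2,on); added nodes 13, 14; added edges (13,1,on); (14,3,on); result: nodes: 0:P, 1:P, 2:P, 3:P, 4:t1, 5:t2, 6:t3, 9:tok, 10:tok, 11:tok, 12:tok, 13:tok, 14:tok edges: (0,5,in); (0,6,in); (2,4,in); (3,5,in); (3,6,in); (4,1,out); (4,3,out); (9,1,on); (10,2,on); (11,3,on); (12,1,on); (13,1,on); (14,3,on)
step 2: rule r1; match: 0->4, 1->2, 2->1, 3->3, 4->10; deleted nodes 10; deleted edges (10,2,on); added nodes 15, 16; added edges (15,1,on); (16,3,on); result: nodes: 0:P, 1:P, 2:P, 3:P, 4:t1, 5:t2, 6:t3, 9:tok, 11:tok, 12:tok, 13:tok, 14:tok, 15:tok, 16:tok edges: (0,5,in); (0,6,in); (2,4,in); (3,5,in); (3,6,in); (4,1,out); (4,3,out); (9,1,on); (11,3,on); (12,1,on); (13,1,on); (14,3,on); (15,1,on); (16,3,on)
final:
nodes: 0:P, 1:P, 2:P, 3:P, 4:t1, 5:t2, 6:t3, 9:tok, 11:tok, 12:tok, 13:tok, 14:tok, 15:tok, 16:tok
edges: (0,5,in); (0,6,in); (2,4,in); (3,5,in); (3,6,in); (4,1,out); (4,3,out); (9,1,on); (11,3,on); (12,1,on); (13,1,on); (14,3,on); (15,1,on); (16,3,on)


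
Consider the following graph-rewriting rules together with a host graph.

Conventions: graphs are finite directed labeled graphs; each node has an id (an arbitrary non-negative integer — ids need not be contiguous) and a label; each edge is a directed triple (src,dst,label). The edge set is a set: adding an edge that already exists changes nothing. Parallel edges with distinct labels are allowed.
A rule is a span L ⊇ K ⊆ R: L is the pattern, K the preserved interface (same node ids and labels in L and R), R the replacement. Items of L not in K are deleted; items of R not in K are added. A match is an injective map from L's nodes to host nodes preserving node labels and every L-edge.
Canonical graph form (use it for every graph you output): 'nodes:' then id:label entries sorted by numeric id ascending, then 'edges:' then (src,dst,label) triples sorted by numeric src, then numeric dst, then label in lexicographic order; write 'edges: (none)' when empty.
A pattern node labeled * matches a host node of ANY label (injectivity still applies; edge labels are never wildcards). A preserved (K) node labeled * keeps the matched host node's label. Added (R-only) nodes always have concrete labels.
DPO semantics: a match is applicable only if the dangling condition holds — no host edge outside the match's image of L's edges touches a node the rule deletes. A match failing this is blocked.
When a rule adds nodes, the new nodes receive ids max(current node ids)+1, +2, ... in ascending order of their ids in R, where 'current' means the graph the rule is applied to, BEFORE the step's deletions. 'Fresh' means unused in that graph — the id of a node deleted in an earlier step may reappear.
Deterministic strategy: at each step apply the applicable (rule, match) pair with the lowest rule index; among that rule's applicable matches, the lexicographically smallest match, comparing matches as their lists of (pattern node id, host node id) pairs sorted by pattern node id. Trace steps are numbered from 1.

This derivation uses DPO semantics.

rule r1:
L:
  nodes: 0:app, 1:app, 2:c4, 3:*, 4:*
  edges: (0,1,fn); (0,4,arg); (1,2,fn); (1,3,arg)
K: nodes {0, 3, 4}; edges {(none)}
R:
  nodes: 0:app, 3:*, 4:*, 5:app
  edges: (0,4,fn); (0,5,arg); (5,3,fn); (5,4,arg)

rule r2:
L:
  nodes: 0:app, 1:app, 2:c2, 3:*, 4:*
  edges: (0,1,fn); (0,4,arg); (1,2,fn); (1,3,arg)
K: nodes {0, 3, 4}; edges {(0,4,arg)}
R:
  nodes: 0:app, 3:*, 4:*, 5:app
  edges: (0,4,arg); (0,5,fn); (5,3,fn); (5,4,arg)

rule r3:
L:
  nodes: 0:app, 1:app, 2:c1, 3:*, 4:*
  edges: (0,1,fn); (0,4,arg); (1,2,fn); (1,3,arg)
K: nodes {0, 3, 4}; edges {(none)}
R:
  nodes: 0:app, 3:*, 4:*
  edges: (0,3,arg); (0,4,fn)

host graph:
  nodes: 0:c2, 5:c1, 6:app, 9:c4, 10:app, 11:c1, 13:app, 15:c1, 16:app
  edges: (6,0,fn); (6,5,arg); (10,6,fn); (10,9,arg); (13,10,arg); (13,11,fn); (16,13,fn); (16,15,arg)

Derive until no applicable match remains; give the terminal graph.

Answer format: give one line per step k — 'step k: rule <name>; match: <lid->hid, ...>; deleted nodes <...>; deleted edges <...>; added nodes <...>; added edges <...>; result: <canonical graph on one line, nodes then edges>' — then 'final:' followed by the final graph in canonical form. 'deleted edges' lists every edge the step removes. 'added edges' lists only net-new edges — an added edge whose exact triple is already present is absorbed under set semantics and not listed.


step 1: rule r2; match: 0->10, 1->6, 2->0, 3->5, 4->9; deleted nodes 0, 6; deleted edges (6,0,fn); (6,5,arg); (10,6,fn); added nodes 17; added edges (10,17,fn); (17,5,fn); (17,9,arg); result: nodes: 5:c1, 9:c4, 10:app, 11:c1, 13:app, 15:c1, 16:app, 17:app edges: (10,9,arg); (10,17,fn); (13,10,arg); (13,11,fn); (16,13,fn); (16,15,arg); (17,5,fn); (17,9,arg)
step 2: rule r3; match: 0->16, 1->13, 2->11, 3->10, 4->15; deleted nodes 11, 13; deleted edges (13,10,arg); (13,11,fn); (16,13,fn); (16,15,arg); added nodes (none); added edges (16,10,arg); (16,15,fn); result: nodes: 5:c1, 9:c4, 10:app, 15:c1, 16:app, 17:app edges: (10,9,arg); (10,17,fn); (16,10,arg); (16,15,fn); (17,5,fn); (17,9,arg)
final:
nodes: 5:c1, 9:c4, 10:app, 15:c1, 16:app, 17:app
edges: (10,9,arg); (10,17,fn); (16,10,arg); (16,15,fn); (17,5,fn); (17,9,arg)
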